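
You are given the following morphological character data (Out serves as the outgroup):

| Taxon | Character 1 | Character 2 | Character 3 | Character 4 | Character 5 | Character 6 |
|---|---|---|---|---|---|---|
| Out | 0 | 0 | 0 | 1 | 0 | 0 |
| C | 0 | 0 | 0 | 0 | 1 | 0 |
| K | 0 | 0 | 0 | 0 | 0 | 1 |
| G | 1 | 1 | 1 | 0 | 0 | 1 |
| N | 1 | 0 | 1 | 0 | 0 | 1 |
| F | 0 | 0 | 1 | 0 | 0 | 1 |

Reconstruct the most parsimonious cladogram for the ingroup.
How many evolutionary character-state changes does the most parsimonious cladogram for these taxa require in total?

Character polarity is set by the outgroup: the derived state is whichever differs from the outgroup's state, so for Character 4 the derived state is '0', and for the remaining characters it is '1'.
Character 1 (derived state '1') is shared by G and N — a synapomorphy uniting that clade.
Character 2 (derived state '1') is unique to G (autapomorphy; uninformative for grouping).
Only F, G, and N show the derived state '1' for Character 3, supporting them as a clade.
Character 4 (derived state '0') is shared by all ingroup taxa — unites the whole ingroup.
Character 5 (derived state '1') is unique to C (autapomorphy; uninformative for grouping).
Only F, G, K, and N show the derived state '1' for Character 6, supporting them as a clade.
Most parsimonious ingroup topology: (C,(K,((G,N),F))).
Changes per character on this tree: Character 1: 1; Character 2: 1; Character 3: 1; Character 4: 1; Character 5: 1; Character 6: 1.
Total = 6.

6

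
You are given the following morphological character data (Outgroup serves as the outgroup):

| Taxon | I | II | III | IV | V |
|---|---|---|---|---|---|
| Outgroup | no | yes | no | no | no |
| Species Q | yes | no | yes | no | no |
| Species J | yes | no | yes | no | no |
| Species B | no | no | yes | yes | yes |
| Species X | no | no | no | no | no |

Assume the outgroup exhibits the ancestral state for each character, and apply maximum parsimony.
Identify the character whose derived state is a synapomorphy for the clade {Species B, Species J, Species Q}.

Character polarity is set by the outgroup: the derived state is whichever differs from the outgroup's state, so for II the derived state is 'no', and for the remaining characters it is 'yes'.
Only Species J and Species Q show the derived state 'yes' for I, supporting them as a clade.
II (derived state 'no') is shared by all ingroup taxa — unites the whole ingroup.
Only Species B, Species J, and Species Q show the derived state 'yes' for III, supporting them as a clade.
IV: derived state 'yes' in Species B only — an autapomorphy, so it tells us nothing about relationships among taxa.
V: derived state 'yes' in Species B only — an autapomorphy, so it tells us nothing about relationships among taxa.
Most parsimonious ingroup topology: (((Species Q,Species J),Species B),Species X).
The clade {Species B, Species J, Species Q} is supported by III: its derived state 'yes' occurs in exactly those taxa and in no other taxon (including the outgroup).

III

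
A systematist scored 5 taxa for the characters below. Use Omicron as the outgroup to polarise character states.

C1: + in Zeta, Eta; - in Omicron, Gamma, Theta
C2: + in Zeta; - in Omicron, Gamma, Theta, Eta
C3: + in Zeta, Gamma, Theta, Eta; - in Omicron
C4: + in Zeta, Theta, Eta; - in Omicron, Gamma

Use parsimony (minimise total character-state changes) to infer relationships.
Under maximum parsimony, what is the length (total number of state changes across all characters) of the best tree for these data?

The outgroup has state '-' for every character, so '+' is the derived state throughout.
Only Eta and Zeta show the derived state '+' for C1, supporting them as a clade.
C2 (derived state '+') is unique to Zeta (autapomorphy; uninformative for grouping).
All ingroup taxa share the derived state '+' for C3; it defines the ingroup but does not resolve relationships within it.
Only Eta, Theta, and Zeta show the derived state '+' for C4, supporting them as a clade.
Most parsimonious ingroup topology: (((Zeta,Eta),Theta),Gamma).
Changes per character on this tree: C1: 1; C2: 1; C3: 1; C4: 1.
Total = 4.

4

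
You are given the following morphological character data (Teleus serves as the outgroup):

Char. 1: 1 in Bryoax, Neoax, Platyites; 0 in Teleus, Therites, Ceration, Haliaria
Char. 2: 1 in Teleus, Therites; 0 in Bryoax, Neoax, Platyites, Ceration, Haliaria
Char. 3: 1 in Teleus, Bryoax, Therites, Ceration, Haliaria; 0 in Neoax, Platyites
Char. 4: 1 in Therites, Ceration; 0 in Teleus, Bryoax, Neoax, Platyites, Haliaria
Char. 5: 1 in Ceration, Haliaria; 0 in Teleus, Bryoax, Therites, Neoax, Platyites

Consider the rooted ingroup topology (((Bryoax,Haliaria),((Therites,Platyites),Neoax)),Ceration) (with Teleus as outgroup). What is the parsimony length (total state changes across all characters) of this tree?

Map each character onto (((Bryoax,Haliaria),((Therites,Platyites),Neoax)),Ceration) (rooted by Teleus) and count the minimum state changes it requires (Fitch parsimony):
Char. 1: 3; Char. 2: 2; Char. 3: 2; Char. 4: 2; Char. 5: 2.
Total tree length = 11.

11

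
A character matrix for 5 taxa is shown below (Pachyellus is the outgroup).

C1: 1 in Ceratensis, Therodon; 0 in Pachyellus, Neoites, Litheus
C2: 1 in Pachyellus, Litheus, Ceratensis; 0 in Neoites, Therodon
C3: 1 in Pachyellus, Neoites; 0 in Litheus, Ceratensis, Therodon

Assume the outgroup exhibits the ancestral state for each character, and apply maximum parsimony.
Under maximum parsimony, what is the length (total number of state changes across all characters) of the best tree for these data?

4

Character polarity is set by the outgroup: the derived state is whichever differs from the outgroup's state, so for C2, C3 the derived state is '0', and for the remaining characters it is '1'.
C1: derived state '1' in Ceratensis and Therodon only — synapomorphy for {Ceratensis, Therodon}.
C2 (state '0') occurs in Neoites and Therodon but conflicts with the nesting implied by the other characters — most parsimoniously interpreted as homoplasy.
C3 (derived state '0') is shared by Ceratensis, Litheus, and Therodon — a synapomorphy uniting that clade.
Most parsimonious ingroup topology: (Neoites,(Litheus,(Ceratensis,Therodon))).
Changes per character on this tree: C1: 1; C2: 2; C3: 1.
Total = 4.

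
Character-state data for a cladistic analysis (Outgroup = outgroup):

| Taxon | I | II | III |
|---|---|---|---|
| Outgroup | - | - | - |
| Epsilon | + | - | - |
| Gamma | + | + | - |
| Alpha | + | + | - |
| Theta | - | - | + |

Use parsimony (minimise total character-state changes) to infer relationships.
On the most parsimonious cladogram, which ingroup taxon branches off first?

Theta

The outgroup has state '-' for every character, so '+' is the derived state throughout.
Only Alpha, Epsilon, and Gamma show the derived state '+' for I, supporting them as a clade.
II: derived state '+' in Alpha and Gamma only — synapomorphy for {Alpha, Gamma}.
III (derived state '+') is unique to Theta (autapomorphy; uninformative for grouping).
Most parsimonious ingroup topology: ((Epsilon,(Gamma,Alpha)),Theta).
Theta is sister to the clade containing all other ingroup taxa, so it is the earliest-diverging (most basal) ingroup lineage.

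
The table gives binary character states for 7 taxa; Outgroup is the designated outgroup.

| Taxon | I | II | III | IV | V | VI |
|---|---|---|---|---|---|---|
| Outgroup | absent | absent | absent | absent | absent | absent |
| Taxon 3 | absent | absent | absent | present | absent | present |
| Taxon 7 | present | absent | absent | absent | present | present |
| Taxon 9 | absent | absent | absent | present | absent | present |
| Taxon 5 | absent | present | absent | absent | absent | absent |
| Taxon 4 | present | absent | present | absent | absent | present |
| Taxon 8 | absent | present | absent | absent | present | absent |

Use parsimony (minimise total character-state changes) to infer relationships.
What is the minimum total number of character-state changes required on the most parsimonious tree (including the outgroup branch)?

The outgroup has state 'absent' for every character, so 'present' is the derived state throughout.
Only Taxon 4 and Taxon 7 show the derived state 'present' for I, supporting them as a clade.
Only Taxon 5 and Taxon 8 show the derived state 'present' for II, supporting them as a clade.
III: derived state 'present' in Taxon 4 only — an autapomorphy, so it tells us nothing about relationships among taxa.
IV (derived state 'present') is shared by Taxon 3 and Taxon 9 — a synapomorphy uniting that clade.
V groups Taxon 7 and Taxon 8, which is incompatible with the clades supported by the remaining characters; treating it as convergent (homoplasy) costs fewer steps than any alternative tree.
VI: derived state 'present' in Taxon 3, Taxon 4, Taxon 7, and Taxon 9 only — synapomorphy for {Taxon 3, Taxon 4, Taxon 7, Taxon 9}.
Most parsimonious ingroup topology: (((Taxon 3,Taxon 9),(Taxon 7,Taxon 4)),(Taxon 5,Taxon 8)).
Changes per character on this tree: I: 1; II: 1; III: 1; IV: 1; V: 2; VI: 1.
Total = 7.

7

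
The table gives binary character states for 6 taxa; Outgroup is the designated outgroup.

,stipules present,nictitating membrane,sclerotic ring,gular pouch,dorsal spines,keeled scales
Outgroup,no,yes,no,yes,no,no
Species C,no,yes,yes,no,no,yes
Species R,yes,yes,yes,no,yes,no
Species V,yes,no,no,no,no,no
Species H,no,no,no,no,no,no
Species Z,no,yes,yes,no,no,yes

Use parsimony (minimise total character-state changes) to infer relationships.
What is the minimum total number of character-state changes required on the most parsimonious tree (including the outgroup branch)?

Character polarity is set by the outgroup: the derived state is whichever differs from the outgroup's state, so for nictitating membrane, gular pouch the derived state is 'no', and for the remaining characters it is 'yes'.
stipules present (state 'yes') occurs in Species R and Species V but conflicts with the nesting implied by the other characters — most parsimoniously interpreted as homoplasy.
Only Species H and Species V show the derived state 'no' for nictitating membrane, supporting them as a clade.
sclerotic ring: derived state 'yes' in Species C, Species R, and Species Z only — synapomorphy for {Species C, Species R, Species Z}.
gular pouch (derived state 'no') is shared by all ingroup taxa — unites the whole ingroup.
dorsal spines: derived state 'yes' in Species R only — an autapomorphy, so it tells us nothing about relationships among taxa.
keeled scales (derived state 'yes') is shared by Species C and Species Z — a synapomorphy uniting that clade.
Most parsimonious ingroup topology: (((Species C,Species Z),Species R),(Species V,Species H)).
Changes per character on this tree: stipules present: 2; nictitating membrane: 1; sclerotic ring: 1; gular pouch: 1; dorsal spines: 1; keeled scales: 1.
Total = 7.

7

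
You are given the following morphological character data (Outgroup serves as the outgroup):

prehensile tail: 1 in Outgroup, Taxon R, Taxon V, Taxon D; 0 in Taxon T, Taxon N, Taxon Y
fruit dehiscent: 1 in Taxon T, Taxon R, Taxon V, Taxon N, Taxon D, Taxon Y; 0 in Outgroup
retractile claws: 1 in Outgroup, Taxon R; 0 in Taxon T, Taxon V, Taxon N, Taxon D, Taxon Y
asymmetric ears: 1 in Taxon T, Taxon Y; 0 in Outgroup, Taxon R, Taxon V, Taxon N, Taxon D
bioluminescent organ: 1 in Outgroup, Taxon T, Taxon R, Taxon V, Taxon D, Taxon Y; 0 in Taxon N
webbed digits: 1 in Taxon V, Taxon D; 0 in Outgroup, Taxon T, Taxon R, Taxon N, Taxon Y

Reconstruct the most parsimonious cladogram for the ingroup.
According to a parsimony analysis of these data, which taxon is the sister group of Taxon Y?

Character polarity is set by the outgroup: the derived state is whichever differs from the outgroup's state, so for prehensile tail, retractile claws, bioluminescent organ the derived state is '0', and for the remaining characters it is '1'.
prehensile tail (derived state '0') is shared by Taxon N, Taxon T, and Taxon Y — a synapomorphy uniting that clade.
fruit dehiscent (derived state '1') is shared by all ingroup taxa — unites the whole ingroup.
retractile claws (derived state '0') is shared by Taxon D, Taxon N, Taxon T, Taxon V, and Taxon Y — a synapomorphy uniting that clade.
asymmetric ears: derived state '1' in Taxon T and Taxon Y only — synapomorphy for {Taxon T, Taxon Y}.
bioluminescent organ: derived state '0' in Taxon N only — an autapomorphy, so it tells us nothing about relationships among taxa.
webbed digits: derived state '1' in Taxon D and Taxon V only — synapomorphy for {Taxon D, Taxon V}.
Most parsimonious ingroup topology: ((((Taxon T,Taxon Y),Taxon N),(Taxon V,Taxon D)),Taxon R).
Taxon Y and Taxon T form a cherry on this tree, so they are sister taxa.

Taxon T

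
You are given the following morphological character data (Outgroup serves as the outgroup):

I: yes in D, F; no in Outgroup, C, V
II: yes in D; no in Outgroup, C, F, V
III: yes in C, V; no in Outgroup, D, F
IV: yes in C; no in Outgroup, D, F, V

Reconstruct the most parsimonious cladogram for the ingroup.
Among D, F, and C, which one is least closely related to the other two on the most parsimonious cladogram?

The outgroup has state 'no' for every character, so 'yes' is the derived state throughout.
Only D and F show the derived state 'yes' for I, supporting them as a clade.
II (derived state 'yes') is unique to D (autapomorphy; uninformative for grouping).
III: derived state 'yes' in C and V only — synapomorphy for {C, V}.
IV (derived state 'yes') is unique to C (autapomorphy; uninformative for grouping).
Most parsimonious ingroup topology: ((C,V),(D,F)).
D and F share a more recent common ancestor with each other than either does with C, so C is the least closely related of the three.

C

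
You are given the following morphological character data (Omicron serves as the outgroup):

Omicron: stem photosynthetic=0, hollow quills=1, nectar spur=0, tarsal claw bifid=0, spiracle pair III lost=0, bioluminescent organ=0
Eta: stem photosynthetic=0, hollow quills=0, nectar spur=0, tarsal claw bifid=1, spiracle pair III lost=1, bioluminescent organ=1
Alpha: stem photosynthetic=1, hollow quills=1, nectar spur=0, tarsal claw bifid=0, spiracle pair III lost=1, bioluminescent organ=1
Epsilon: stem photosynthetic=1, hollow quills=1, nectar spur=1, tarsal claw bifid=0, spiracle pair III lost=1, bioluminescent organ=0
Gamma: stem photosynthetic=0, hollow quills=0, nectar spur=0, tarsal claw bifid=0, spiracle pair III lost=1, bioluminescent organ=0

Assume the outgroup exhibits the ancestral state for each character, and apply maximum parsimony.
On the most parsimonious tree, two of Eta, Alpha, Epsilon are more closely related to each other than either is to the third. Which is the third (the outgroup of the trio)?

Character polarity is set by the outgroup: the derived state is whichever differs from the outgroup's state, so for hollow quills the derived state is '0', and for the remaining characters it is '1'.
Only Alpha and Epsilon show the derived state '1' for stem photosynthetic, supporting them as a clade.
hollow quills: derived state '0' in Eta and Gamma only — synapomorphy for {Eta, Gamma}.
nectar spur: derived state '1' in Epsilon only — an autapomorphy, so it tells us nothing about relationships among taxa.
tarsal claw bifid (derived state '1') is unique to Eta (autapomorphy; uninformative for grouping).
spiracle pair III lost (derived state '1') is shared by all ingroup taxa — unites the whole ingroup.
bioluminescent organ groups Alpha and Eta, which is incompatible with the clades supported by the remaining characters; treating it as convergent (homoplasy) costs fewer steps than any alternative tree.
Most parsimonious ingroup topology: ((Eta,Gamma),(Alpha,Epsilon)).
Alpha and Epsilon share a more recent common ancestor with each other than either does with Eta, so Eta is the least closely related of the three.

Eta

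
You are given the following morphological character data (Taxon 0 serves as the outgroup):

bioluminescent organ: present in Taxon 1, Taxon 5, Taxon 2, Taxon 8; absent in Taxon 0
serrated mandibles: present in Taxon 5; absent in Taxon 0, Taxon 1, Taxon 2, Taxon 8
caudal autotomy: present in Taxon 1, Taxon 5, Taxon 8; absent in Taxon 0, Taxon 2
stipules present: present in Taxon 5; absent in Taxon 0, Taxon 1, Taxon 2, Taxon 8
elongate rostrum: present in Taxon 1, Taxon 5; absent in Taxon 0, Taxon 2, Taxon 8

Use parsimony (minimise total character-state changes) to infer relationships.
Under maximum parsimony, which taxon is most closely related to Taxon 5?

Taxon 1

The outgroup has state 'absent' for every character, so 'present' is the derived state throughout.
bioluminescent organ (derived state 'present') is shared by all ingroup taxa — unites the whole ingroup.
serrated mandibles: derived state 'present' in Taxon 5 only — an autapomorphy, so it tells us nothing about relationships among taxa.
caudal autotomy: derived state 'present' in Taxon 1, Taxon 5, and Taxon 8 only — synapomorphy for {Taxon 1, Taxon 5, Taxon 8}.
stipules present: derived state 'present' in Taxon 5 only — an autapomorphy, so it tells us nothing about relationships among taxa.
elongate rostrum: derived state 'present' in Taxon 1 and Taxon 5 only — synapomorphy for {Taxon 1, Taxon 5}.
Most parsimonious ingroup topology: (Taxon 2,(Taxon 8,(Taxon 5,Taxon 1))).
Taxon 5 and Taxon 1 form a cherry on this tree, so they are sister taxa.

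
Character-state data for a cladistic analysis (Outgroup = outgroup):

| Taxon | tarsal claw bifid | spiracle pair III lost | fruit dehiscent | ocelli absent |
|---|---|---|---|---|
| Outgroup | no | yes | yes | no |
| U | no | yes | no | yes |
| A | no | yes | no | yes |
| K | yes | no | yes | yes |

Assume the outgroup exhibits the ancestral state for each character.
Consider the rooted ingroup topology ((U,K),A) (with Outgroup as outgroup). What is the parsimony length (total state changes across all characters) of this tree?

Map each character onto ((U,K),A) (rooted by Outgroup) and count the minimum state changes it requires (Fitch parsimony):
tarsal claw bifid: 1; spiracle pair III lost: 1; fruit dehiscent: 2; ocelli absent: 1.
Total tree length = 5.

5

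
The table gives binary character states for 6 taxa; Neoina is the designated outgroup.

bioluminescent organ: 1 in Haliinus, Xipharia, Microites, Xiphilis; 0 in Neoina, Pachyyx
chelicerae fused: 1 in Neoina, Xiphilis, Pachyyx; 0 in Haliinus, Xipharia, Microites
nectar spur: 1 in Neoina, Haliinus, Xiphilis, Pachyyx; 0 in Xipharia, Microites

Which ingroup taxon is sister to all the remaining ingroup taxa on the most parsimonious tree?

Character polarity is set by the outgroup: the derived state is whichever differs from the outgroup's state, so for chelicerae fused, nectar spur the derived state is '0', and for the remaining characters it is '1'.
bioluminescent organ (derived state '1') is shared by Haliinus, Microites, Xipharia, and Xiphilis — a synapomorphy uniting that clade.
chelicerae fused (derived state '0') is shared by Haliinus, Microites, and Xipharia — a synapomorphy uniting that clade.
nectar spur (derived state '0') is shared by Microites and Xipharia — a synapomorphy uniting that clade.
Most parsimonious ingroup topology: (((Haliinus,(Xipharia,Microites)),Xiphilis),Pachyyx).
Pachyyx is sister to the clade containing all other ingroup taxa, so it is the earliest-diverging (most basal) ingroup lineage.

Pachyyx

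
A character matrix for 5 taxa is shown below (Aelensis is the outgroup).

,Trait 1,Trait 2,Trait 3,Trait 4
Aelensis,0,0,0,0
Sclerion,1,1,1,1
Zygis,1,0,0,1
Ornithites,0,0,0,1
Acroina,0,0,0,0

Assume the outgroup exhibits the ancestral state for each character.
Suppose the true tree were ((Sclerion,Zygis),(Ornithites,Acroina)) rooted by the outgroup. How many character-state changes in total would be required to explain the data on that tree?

Map each character onto ((Sclerion,Zygis),(Ornithites,Acroina)) (rooted by Aelensis) and count the minimum state changes it requires (Fitch parsimony):
Trait 1: 1; Trait 2: 1; Trait 3: 1; Trait 4: 2.
Total tree length = 5.

5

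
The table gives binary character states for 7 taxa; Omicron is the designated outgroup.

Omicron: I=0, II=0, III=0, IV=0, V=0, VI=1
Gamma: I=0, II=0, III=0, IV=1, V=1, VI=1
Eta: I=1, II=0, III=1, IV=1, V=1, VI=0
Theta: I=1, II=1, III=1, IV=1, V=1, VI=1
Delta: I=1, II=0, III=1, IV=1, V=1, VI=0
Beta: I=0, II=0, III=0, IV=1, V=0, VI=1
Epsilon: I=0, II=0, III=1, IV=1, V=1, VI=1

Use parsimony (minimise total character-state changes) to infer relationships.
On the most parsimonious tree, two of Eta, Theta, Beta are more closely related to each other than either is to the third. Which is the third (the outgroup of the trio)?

Beta

Character polarity is set by the outgroup: the derived state is whichever differs from the outgroup's state, so for VI the derived state is '0', and for the remaining characters it is '1'.
Only Delta, Eta, and Theta show the derived state '1' for I, supporting them as a clade.
II: derived state '1' in Theta only — an autapomorphy, so it tells us nothing about relationships among taxa.
III: derived state '1' in Delta, Epsilon, Eta, and Theta only — synapomorphy for {Delta, Epsilon, Eta, Theta}.
IV (derived state '1') is shared by all ingroup taxa — unites the whole ingroup.
Only Delta, Epsilon, Eta, Gamma, and Theta show the derived state '1' for V, supporting them as a clade.
Only Delta and Eta show the derived state '0' for VI, supporting them as a clade.
Most parsimonious ingroup topology: ((Gamma,(((Eta,Delta),Theta),Epsilon)),Beta).
Eta and Theta share a more recent common ancestor with each other than either does with Beta, so Beta is the least closely related of the three.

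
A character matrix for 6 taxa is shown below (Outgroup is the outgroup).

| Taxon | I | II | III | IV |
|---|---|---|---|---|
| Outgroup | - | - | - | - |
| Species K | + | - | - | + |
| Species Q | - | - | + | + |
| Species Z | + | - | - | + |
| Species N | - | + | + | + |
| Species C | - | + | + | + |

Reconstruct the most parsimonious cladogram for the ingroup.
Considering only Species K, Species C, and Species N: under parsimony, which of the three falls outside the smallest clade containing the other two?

Species K

The outgroup has state '-' for every character, so '+' is the derived state throughout.
I (derived state '+') is shared by Species K and Species Z — a synapomorphy uniting that clade.
II: derived state '+' in Species C and Species N only — synapomorphy for {Species C, Species N}.
III (derived state '+') is shared by Species C, Species N, and Species Q — a synapomorphy uniting that clade.
All ingroup taxa share the derived state '+' for IV; it defines the ingroup but does not resolve relationships within it.
Most parsimonious ingroup topology: ((Species K,Species Z),(Species Q,(Species N,Species C))).
Species N and Species C share a more recent common ancestor with each other than either does with Species K, so Species K is the least closely related of the three.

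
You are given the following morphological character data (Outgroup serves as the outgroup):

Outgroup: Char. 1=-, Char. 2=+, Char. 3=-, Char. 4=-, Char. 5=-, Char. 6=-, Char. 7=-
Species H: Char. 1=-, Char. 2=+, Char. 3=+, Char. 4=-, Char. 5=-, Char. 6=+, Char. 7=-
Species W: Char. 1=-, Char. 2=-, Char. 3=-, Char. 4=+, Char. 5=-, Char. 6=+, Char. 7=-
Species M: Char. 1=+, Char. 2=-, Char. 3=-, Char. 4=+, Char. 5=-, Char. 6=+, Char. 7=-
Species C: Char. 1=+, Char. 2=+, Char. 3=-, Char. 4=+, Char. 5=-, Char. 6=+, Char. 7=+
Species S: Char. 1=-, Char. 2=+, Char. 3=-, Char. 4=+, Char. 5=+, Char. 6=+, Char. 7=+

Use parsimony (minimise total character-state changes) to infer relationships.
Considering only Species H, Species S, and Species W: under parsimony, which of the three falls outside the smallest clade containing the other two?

Character polarity is set by the outgroup: the derived state is whichever differs from the outgroup's state, so for Char. 2 the derived state is '-', and for the remaining characters it is '+'.
Char. 1 (state '+') occurs in Species C and Species M but conflicts with the nesting implied by the other characters — most parsimoniously interpreted as homoplasy.
Char. 2: derived state '-' in Species M and Species W only — synapomorphy for {Species M, Species W}.
Char. 3 (derived state '+') is unique to Species H (autapomorphy; uninformative for grouping).
Only Species C, Species M, Species S, and Species W show the derived state '+' for Char. 4, supporting them as a clade.
Char. 5: derived state '+' in Species S only — an autapomorphy, so it tells us nothing about relationships among taxa.
All ingroup taxa share the derived state '+' for Char. 6; it defines the ingroup but does not resolve relationships within it.
Only Species C and Species S show the derived state '+' for Char. 7, supporting them as a clade.
Most parsimonious ingroup topology: (Species H,((Species W,Species M),(Species C,Species S))).
Species W and Species S share a more recent common ancestor with each other than either does with Species H, so Species H is the least closely related of the three.

Species H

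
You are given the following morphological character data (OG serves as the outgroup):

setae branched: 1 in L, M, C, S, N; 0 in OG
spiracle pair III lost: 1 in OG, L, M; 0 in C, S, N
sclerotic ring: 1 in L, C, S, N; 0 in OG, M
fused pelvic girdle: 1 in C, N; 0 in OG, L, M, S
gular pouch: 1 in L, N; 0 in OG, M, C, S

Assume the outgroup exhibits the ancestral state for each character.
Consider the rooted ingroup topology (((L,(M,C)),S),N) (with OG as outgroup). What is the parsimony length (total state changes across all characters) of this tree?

Map each character onto (((L,(M,C)),S),N) (rooted by OG) and count the minimum state changes it requires (Fitch parsimony):
setae branched: 1; spiracle pair III lost: 3; sclerotic ring: 2; fused pelvic girdle: 2; gular pouch: 2.
Total tree length = 10.

10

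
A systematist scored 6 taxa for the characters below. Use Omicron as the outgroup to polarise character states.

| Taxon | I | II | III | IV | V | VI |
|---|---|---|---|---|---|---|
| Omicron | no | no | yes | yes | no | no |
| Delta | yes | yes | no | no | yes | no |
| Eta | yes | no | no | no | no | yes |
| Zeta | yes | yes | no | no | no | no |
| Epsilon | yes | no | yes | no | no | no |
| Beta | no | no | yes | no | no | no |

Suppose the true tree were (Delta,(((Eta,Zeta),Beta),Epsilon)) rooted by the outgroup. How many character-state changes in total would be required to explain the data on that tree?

Map each character onto (Delta,(((Eta,Zeta),Beta),Epsilon)) (rooted by Omicron) and count the minimum state changes it requires (Fitch parsimony):
I: 2; II: 2; III: 2; IV: 1; V: 1; VI: 1.
Total tree length = 9.

9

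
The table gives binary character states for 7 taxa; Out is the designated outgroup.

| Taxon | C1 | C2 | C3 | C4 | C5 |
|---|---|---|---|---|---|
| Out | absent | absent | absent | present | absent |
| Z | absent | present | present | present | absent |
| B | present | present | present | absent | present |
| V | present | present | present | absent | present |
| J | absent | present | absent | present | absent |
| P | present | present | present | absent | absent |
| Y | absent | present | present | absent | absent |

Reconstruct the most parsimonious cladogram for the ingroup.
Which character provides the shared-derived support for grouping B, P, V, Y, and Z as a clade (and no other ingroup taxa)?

C3

Character polarity is set by the outgroup: the derived state is whichever differs from the outgroup's state, so for C4 the derived state is 'absent', and for the remaining characters it is 'present'.
C1: derived state 'present' in B, P, and V only — synapomorphy for {B, P, V}.
All ingroup taxa share the derived state 'present' for C2; it defines the ingroup but does not resolve relationships within it.
C3: derived state 'present' in B, P, V, Y, and Z only — synapomorphy for {B, P, V, Y, Z}.
Only B, P, V, and Y show the derived state 'absent' for C4, supporting them as a clade.
C5 (derived state 'present') is shared by B and V — a synapomorphy uniting that clade.
Most parsimonious ingroup topology: ((Z,(((B,V),P),Y)),J).
The clade {B, P, V, Y, Z} is supported by C3: its derived state 'present' occurs in exactly those taxa and in no other taxon (including the outgroup).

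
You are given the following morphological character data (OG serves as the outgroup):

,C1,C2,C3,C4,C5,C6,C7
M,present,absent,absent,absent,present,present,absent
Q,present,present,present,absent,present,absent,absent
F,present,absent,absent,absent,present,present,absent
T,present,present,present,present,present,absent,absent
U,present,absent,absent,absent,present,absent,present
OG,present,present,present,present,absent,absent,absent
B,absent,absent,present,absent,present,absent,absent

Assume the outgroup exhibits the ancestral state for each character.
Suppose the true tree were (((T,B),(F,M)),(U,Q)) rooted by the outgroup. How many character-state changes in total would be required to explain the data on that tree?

11

Map each character onto (((T,B),(F,M)),(U,Q)) (rooted by OG) and count the minimum state changes it requires (Fitch parsimony):
C1: 1; C2: 3; C3: 2; C4: 2; C5: 1; C6: 1; C7: 1.
Total tree length = 11.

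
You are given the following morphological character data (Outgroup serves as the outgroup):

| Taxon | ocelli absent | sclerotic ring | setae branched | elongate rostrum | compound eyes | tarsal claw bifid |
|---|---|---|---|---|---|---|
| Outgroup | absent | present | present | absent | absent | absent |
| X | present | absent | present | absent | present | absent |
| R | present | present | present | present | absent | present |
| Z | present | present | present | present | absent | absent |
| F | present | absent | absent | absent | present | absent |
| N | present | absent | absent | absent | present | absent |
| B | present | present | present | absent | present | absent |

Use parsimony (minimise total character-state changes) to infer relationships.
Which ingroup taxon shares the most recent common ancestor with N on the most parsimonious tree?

Character polarity is set by the outgroup: the derived state is whichever differs from the outgroup's state, so for sclerotic ring, setae branched the derived state is 'absent', and for the remaining characters it is 'present'.
All ingroup taxa share the derived state 'present' for ocelli absent; it defines the ingroup but does not resolve relationships within it.
sclerotic ring: derived state 'absent' in F, N, and X only — synapomorphy for {F, N, X}.
setae branched: derived state 'absent' in F and N only — synapomorphy for {F, N}.
elongate rostrum: derived state 'present' in R and Z only — synapomorphy for {R, Z}.
Only B, F, N, and X show the derived state 'present' for compound eyes, supporting them as a clade.
tarsal claw bifid: derived state 'present' in R only — an autapomorphy, so it tells us nothing about relationships among taxa.
Most parsimonious ingroup topology: (((X,(F,N)),B),(R,Z)).
N and F form a cherry on this tree, so they are sister taxa.

F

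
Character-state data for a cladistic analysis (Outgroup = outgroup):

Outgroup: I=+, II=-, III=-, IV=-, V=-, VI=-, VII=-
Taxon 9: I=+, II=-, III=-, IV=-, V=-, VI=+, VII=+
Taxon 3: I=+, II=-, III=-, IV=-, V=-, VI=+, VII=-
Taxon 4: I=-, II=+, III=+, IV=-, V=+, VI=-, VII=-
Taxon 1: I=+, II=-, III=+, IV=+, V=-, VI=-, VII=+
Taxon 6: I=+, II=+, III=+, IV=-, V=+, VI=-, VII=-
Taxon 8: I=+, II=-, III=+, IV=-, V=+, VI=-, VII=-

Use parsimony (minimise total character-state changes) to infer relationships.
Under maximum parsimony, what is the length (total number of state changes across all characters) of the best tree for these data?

Character polarity is set by the outgroup: the derived state is whichever differs from the outgroup's state, so for I the derived state is '-', and for the remaining characters it is '+'.
I (derived state '-') is unique to Taxon 4 (autapomorphy; uninformative for grouping).
Only Taxon 4 and Taxon 6 show the derived state '+' for II, supporting them as a clade.
III: derived state '+' in Taxon 1, Taxon 4, Taxon 6, and Taxon 8 only — synapomorphy for {Taxon 1, Taxon 4, Taxon 6, Taxon 8}.
IV (derived state '+') is unique to Taxon 1 (autapomorphy; uninformative for grouping).
V (derived state '+') is shared by Taxon 4, Taxon 6, and Taxon 8 — a synapomorphy uniting that clade.
Only Taxon 3 and Taxon 9 show the derived state '+' for VI, supporting them as a clade.
VII groups Taxon 1 and Taxon 9, which is incompatible with the clades supported by the remaining characters; treating it as convergent (homoplasy) costs fewer steps than any alternative tree.
Most parsimonious ingroup topology: ((Taxon 9,Taxon 3),(((Taxon 4,Taxon 6),Taxon 8),Taxon 1)).
Changes per character on this tree: I: 1; II: 1; III: 1; IV: 1; V: 1; VI: 1; VII: 2.
Total = 8.

8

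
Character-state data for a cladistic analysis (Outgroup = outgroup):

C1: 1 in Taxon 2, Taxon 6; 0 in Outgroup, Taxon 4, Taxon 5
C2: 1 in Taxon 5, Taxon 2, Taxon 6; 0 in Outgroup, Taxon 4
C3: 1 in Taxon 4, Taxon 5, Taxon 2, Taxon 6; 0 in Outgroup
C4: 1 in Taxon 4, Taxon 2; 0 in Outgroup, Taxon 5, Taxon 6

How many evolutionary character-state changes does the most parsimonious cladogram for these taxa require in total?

5

The outgroup has state '0' for every character, so '1' is the derived state throughout.
Only Taxon 2 and Taxon 6 show the derived state '1' for C1, supporting them as a clade.
C2 (derived state '1') is shared by Taxon 2, Taxon 5, and Taxon 6 — a synapomorphy uniting that clade.
C3 (derived state '1') is shared by all ingroup taxa — unites the whole ingroup.
C4 groups Taxon 2 and Taxon 4, which is incompatible with the clades supported by the remaining characters; treating it as convergent (homoplasy) costs fewer steps than any alternative tree.
Most parsimonious ingroup topology: (Taxon 4,(Taxon 5,(Taxon 2,Taxon 6))).
Changes per character on this tree: C1: 1; C2: 1; C3: 1; C4: 2.
Total = 5.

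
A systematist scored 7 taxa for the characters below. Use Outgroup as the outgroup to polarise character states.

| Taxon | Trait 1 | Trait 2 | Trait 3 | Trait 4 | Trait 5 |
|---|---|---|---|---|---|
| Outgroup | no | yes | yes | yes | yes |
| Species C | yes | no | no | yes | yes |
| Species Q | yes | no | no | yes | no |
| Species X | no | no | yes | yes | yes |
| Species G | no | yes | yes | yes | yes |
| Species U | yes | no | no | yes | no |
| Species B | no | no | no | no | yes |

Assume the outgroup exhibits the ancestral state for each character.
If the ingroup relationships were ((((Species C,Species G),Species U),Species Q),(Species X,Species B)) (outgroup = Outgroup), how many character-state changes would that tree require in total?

Map each character onto ((((Species C,Species G),Species U),Species Q),(Species X,Species B)) (rooted by Outgroup) and count the minimum state changes it requires (Fitch parsimony):
Trait 1: 2; Trait 2: 2; Trait 3: 3; Trait 4: 1; Trait 5: 2.
Total tree length = 10.

10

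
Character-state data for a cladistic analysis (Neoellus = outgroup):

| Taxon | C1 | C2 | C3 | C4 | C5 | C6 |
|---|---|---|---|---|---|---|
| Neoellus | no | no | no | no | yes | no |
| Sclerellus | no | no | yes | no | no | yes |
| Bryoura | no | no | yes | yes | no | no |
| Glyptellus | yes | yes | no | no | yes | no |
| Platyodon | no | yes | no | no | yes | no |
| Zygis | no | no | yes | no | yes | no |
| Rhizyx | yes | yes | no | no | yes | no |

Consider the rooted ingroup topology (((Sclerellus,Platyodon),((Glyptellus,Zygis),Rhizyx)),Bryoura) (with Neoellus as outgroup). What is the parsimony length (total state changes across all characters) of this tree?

12

Map each character onto (((Sclerellus,Platyodon),((Glyptellus,Zygis),Rhizyx)),Bryoura) (rooted by Neoellus) and count the minimum state changes it requires (Fitch parsimony):
C1: 2; C2: 3; C3: 3; C4: 1; C5: 2; C6: 1.
Total tree length = 12.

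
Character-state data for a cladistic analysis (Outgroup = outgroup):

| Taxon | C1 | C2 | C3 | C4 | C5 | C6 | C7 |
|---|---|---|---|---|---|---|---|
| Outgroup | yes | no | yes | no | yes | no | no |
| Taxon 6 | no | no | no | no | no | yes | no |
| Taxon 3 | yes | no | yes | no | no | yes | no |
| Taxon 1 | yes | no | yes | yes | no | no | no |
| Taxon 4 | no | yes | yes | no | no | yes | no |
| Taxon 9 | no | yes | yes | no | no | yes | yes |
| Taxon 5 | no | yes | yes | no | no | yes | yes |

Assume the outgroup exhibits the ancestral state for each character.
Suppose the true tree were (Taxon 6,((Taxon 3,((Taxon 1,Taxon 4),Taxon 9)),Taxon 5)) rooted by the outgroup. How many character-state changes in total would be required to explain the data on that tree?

Map each character onto (Taxon 6,((Taxon 3,((Taxon 1,Taxon 4),Taxon 9)),Taxon 5)) (rooted by Outgroup) and count the minimum state changes it requires (Fitch parsimony):
C1: 3; C2: 3; C3: 1; C4: 1; C5: 1; C6: 2; C7: 2.
Total tree length = 13.

13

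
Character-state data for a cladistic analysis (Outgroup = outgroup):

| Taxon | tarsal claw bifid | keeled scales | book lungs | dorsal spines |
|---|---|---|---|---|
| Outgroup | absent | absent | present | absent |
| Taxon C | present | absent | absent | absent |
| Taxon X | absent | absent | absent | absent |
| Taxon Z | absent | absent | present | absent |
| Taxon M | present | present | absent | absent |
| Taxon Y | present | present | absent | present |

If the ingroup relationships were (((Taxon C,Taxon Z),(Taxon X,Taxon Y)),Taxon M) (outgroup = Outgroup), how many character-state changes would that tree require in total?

Map each character onto (((Taxon C,Taxon Z),(Taxon X,Taxon Y)),Taxon M) (rooted by Outgroup) and count the minimum state changes it requires (Fitch parsimony):
tarsal claw bifid: 3; keeled scales: 2; book lungs: 2; dorsal spines: 1.
Total tree length = 8.

8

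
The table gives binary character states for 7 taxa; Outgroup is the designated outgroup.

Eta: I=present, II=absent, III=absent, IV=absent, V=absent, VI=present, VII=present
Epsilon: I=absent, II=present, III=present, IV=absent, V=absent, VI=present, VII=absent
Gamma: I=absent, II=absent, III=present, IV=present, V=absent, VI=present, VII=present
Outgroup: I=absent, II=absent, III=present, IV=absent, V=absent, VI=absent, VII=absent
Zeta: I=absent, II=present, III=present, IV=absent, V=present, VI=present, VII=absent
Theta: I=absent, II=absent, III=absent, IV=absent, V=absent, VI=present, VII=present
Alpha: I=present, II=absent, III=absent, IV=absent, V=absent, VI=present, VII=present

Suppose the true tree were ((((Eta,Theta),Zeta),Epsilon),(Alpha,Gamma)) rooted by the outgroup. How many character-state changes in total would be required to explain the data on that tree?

Map each character onto ((((Eta,Theta),Zeta),Epsilon),(Alpha,Gamma)) (rooted by Outgroup) and count the minimum state changes it requires (Fitch parsimony):
I: 2; II: 2; III: 2; IV: 1; V: 1; VI: 1; VII: 2.
Total tree length = 11.

11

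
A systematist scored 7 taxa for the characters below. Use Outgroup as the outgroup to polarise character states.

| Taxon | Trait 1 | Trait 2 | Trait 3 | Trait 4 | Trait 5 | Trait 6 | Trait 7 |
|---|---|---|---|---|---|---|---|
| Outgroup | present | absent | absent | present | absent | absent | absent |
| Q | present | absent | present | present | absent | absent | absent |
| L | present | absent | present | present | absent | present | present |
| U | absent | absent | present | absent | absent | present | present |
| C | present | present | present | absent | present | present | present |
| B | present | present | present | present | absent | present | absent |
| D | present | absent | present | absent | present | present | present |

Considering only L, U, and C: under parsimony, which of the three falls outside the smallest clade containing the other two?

Character polarity is set by the outgroup: the derived state is whichever differs from the outgroup's state, so for Trait 1, Trait 4 the derived state is 'absent', and for the remaining characters it is 'present'.
Trait 1: derived state 'absent' in U only — an autapomorphy, so it tells us nothing about relationships among taxa.
Trait 2 groups B and C, which is incompatible with the clades supported by the remaining characters; treating it as convergent (homoplasy) costs fewer steps than any alternative tree.
Trait 3 (derived state 'present') is shared by all ingroup taxa — unites the whole ingroup.
Trait 4 (derived state 'absent') is shared by C, D, and U — a synapomorphy uniting that clade.
Trait 5 (derived state 'present') is shared by C and D — a synapomorphy uniting that clade.
Only B, C, D, L, and U show the derived state 'present' for Trait 6, supporting them as a clade.
Trait 7 (derived state 'present') is shared by C, D, L, and U — a synapomorphy uniting that clade.
Most parsimonious ingroup topology: (Q,((L,(U,(C,D))),B)).
C and U share a more recent common ancestor with each other than either does with L, so L is the least closely related of the three.

L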